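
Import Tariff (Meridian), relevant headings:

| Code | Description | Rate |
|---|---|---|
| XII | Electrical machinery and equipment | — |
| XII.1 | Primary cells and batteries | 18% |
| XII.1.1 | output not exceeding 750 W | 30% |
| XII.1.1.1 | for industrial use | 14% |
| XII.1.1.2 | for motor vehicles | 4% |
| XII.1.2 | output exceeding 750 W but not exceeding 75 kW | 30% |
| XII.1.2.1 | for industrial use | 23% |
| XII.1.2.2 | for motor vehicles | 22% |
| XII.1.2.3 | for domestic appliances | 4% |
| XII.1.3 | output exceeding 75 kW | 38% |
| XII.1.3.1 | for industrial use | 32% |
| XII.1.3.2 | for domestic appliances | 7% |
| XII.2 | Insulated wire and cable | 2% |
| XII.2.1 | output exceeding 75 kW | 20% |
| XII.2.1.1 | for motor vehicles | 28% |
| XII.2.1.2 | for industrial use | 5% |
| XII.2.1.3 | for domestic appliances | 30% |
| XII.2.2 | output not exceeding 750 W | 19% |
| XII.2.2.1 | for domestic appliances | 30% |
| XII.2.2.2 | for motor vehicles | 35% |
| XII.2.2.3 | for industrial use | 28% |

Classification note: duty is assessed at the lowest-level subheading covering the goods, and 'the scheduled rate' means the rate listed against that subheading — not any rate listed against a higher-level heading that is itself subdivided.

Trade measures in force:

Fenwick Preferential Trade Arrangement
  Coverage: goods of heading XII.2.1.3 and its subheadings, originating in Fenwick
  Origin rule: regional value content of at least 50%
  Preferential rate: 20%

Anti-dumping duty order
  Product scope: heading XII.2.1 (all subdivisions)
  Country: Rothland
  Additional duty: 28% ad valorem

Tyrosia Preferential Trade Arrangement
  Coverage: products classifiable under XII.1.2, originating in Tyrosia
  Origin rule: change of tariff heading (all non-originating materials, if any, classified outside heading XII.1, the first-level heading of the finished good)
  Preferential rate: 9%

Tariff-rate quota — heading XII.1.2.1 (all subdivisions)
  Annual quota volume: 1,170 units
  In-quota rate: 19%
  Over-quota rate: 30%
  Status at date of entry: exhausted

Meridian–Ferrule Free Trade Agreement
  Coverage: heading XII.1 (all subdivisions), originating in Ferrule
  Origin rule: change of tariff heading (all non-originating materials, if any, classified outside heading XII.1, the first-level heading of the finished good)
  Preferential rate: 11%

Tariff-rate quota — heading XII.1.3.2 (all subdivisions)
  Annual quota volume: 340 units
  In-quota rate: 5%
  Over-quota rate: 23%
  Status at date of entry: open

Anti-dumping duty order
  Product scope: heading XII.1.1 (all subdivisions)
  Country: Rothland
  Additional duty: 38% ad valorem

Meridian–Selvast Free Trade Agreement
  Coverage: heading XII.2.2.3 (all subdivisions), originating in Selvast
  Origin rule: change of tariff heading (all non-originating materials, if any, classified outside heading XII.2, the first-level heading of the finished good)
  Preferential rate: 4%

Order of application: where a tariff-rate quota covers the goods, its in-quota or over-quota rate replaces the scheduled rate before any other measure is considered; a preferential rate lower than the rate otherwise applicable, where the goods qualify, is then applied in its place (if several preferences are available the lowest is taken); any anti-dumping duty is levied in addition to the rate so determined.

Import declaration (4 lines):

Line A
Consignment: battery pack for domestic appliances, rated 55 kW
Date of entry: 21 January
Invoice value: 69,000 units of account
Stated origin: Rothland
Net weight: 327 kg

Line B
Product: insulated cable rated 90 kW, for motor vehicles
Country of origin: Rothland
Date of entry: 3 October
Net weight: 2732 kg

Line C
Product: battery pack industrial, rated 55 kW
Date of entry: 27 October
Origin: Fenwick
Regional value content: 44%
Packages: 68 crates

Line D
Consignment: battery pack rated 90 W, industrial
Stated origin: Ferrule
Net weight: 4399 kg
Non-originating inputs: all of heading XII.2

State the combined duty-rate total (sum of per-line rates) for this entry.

101%

Line A: battery pack → XII.1; rated 55 kW → XII.1.2; for domestic appliances → XII.1.2.3. Scheduled 4%. No special measure applies. → 4%.
Line B: insulated cable → XII.2; rated 90 kW → XII.2.1; for motor vehicles → XII.2.1.1. Scheduled 28%. anti-dumping (Rothland, XII.2.1): +28%; total 28% + 28% = 56%. → 56%.
Line C: battery pack → XII.1; rated 55 kW → XII.1.2; industrial → XII.1.2.1. Scheduled 23%. quota on XII.1.2.1 exhausted → over-quota 30%; Fenwick agreement on XII.2.1.3: XII.1.2.1 not covered. → 30%.
Line D: battery pack → XII.1; rated 90 W → XII.1.1; industrial → XII.1.1.1. Scheduled 14%. Ferrule agreement on XII.1: CTH met → 11% available; preferential 11%. → 11%.
Sum: 4% + 56% + 30% + 11% = 101%.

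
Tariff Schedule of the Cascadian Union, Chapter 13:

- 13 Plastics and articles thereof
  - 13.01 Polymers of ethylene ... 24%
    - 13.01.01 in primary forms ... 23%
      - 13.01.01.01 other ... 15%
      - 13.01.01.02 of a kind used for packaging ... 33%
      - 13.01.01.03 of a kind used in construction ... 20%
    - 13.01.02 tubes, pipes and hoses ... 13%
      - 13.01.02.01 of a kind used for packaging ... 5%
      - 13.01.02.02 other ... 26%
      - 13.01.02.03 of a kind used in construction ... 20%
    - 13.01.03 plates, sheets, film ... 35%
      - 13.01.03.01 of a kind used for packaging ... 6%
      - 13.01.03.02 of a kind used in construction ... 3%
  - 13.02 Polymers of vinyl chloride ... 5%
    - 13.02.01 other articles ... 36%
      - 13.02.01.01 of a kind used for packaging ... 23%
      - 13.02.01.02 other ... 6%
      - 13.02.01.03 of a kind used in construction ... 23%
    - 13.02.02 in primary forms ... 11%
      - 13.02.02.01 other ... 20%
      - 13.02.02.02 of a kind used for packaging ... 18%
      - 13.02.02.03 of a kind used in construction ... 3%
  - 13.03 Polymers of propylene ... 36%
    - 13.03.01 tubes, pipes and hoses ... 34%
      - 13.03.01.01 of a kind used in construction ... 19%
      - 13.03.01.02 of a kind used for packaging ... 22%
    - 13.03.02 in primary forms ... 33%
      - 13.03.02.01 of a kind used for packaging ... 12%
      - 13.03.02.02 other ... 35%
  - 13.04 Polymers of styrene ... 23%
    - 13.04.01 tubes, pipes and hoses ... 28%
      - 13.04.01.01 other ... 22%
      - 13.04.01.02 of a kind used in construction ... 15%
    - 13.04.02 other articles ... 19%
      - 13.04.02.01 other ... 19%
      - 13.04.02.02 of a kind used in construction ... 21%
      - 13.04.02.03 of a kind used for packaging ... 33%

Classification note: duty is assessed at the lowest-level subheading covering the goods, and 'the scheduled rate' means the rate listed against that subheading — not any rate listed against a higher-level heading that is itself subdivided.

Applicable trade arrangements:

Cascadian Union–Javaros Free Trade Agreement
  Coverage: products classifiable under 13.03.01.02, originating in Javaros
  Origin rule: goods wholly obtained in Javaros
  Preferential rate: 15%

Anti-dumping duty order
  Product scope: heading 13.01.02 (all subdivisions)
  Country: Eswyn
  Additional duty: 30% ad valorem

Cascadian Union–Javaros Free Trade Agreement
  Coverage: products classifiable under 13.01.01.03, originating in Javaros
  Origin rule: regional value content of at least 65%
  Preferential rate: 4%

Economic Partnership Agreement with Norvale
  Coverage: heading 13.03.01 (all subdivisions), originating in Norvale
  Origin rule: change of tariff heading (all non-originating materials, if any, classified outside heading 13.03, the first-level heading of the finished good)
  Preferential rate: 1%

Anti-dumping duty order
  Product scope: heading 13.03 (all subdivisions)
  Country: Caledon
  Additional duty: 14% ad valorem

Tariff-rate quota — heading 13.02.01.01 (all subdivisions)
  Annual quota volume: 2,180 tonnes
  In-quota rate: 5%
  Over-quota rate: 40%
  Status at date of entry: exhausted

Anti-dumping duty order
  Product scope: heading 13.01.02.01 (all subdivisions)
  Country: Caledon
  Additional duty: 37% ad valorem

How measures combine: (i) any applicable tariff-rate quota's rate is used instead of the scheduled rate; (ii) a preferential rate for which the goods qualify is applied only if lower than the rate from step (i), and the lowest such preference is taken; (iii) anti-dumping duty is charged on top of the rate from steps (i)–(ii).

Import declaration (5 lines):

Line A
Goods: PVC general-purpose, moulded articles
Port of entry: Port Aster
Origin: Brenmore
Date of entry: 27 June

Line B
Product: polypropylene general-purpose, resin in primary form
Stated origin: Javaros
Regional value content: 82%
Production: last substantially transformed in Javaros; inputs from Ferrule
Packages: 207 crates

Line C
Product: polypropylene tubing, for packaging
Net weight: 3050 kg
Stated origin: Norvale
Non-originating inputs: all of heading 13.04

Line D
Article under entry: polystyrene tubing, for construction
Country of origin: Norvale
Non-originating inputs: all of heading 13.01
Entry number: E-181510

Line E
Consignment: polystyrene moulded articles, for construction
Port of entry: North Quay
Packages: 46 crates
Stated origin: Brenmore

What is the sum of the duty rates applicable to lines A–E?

Line A: PVC → 13.02; moulded articles → 13.02.01; general-purpose → 13.02.01.02. Scheduled 6%. No special measure applies. → 6%.
Line B: polypropylene → 13.03; resin in primary form → 13.03.02; general-purpose → 13.03.02.02. Scheduled 35%. Javaros agreement on 13.03.01.02: 13.03.02.02 not covered; Javaros agreement on 13.01.01.03: 13.03.02.02 not covered. → 35%.
Line C: polypropylene → 13.03; tubing → 13.03.01; for packaging → 13.03.01.02. Scheduled 22%. Norvale agreement on 13.03.01: CTH met → 1% available; preferential 1%. → 1%.
Line D: polystyrene → 13.04; tubing → 13.04.01; for construction → 13.04.01.02. Scheduled 15%. Norvale agreement on 13.03.01: 13.04.01.02 not covered. → 15%.
Line E: polystyrene → 13.04; moulded articles → 13.04.02; for construction → 13.04.02.02. Scheduled 21%. No special measure applies. → 21%.
Sum: 6% + 35% + 1% + 15% + 21% = 78%.

78%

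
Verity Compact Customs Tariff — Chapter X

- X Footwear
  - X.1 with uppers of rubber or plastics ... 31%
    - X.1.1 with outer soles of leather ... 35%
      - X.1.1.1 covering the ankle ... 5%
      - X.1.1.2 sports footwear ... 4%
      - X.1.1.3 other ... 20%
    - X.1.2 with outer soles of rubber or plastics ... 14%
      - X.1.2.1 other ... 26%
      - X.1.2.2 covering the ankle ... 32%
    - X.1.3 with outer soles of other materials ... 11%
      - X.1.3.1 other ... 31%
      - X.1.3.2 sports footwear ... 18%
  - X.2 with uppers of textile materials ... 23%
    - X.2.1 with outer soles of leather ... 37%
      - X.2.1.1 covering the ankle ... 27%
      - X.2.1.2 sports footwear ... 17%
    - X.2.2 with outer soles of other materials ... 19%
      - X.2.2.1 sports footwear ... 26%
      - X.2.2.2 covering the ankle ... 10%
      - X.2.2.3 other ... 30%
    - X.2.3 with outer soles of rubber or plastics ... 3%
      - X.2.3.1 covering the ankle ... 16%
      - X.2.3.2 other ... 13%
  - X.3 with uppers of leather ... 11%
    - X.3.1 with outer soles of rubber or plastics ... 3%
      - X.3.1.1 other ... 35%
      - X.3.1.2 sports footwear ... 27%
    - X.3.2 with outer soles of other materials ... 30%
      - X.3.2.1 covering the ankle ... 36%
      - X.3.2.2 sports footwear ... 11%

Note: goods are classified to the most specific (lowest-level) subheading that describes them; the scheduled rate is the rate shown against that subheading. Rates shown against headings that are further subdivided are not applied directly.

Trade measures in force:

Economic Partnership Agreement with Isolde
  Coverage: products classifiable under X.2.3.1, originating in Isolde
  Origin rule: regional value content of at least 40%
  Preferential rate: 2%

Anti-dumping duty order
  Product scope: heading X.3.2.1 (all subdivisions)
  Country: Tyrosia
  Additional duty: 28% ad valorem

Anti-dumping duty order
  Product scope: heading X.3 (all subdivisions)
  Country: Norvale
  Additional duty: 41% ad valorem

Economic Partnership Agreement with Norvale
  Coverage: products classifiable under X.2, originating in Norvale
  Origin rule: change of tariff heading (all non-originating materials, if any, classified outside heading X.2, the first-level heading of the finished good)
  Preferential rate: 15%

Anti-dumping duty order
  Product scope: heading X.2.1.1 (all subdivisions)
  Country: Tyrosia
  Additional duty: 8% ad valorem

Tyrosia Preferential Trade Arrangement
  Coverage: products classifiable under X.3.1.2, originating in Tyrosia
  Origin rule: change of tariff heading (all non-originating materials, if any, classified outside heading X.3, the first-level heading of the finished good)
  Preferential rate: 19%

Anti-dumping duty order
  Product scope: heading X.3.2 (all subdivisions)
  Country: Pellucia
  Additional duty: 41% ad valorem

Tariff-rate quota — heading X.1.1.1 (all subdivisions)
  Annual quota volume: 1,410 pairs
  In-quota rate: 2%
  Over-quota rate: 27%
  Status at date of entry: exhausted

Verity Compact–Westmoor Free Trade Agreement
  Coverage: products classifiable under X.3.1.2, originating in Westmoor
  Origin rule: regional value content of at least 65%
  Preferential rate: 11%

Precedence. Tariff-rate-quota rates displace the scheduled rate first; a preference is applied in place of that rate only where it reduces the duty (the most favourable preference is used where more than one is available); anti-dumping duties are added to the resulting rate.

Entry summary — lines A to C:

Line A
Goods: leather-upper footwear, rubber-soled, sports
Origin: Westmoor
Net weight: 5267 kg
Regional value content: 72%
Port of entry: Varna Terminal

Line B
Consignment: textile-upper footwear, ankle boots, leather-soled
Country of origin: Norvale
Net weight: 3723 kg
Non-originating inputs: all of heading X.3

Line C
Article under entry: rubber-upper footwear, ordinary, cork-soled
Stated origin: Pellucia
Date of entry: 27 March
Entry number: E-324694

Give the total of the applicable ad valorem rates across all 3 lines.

57%

Line A: leather-upper → X.3; rubber-soled → X.3.1; sports → X.3.1.2. Scheduled 27%. Westmoor agreement on X.3.1.2: RVC ≥ 65% → 11% available; preferential 11%. → 11%.
Line B: textile-upper → X.2; leather-soled → X.2.1; ankle boots → X.2.1.1. Scheduled 27%. Norvale agreement on X.2: CTH met → 15% available; preferential 15%. → 15%.
Line C: rubber-upper → X.1; cork-soled → X.1.3; ordinary → X.1.3.1. Scheduled 31%. No special measure applies. → 31%.
Sum: 11% + 15% + 31% = 57%.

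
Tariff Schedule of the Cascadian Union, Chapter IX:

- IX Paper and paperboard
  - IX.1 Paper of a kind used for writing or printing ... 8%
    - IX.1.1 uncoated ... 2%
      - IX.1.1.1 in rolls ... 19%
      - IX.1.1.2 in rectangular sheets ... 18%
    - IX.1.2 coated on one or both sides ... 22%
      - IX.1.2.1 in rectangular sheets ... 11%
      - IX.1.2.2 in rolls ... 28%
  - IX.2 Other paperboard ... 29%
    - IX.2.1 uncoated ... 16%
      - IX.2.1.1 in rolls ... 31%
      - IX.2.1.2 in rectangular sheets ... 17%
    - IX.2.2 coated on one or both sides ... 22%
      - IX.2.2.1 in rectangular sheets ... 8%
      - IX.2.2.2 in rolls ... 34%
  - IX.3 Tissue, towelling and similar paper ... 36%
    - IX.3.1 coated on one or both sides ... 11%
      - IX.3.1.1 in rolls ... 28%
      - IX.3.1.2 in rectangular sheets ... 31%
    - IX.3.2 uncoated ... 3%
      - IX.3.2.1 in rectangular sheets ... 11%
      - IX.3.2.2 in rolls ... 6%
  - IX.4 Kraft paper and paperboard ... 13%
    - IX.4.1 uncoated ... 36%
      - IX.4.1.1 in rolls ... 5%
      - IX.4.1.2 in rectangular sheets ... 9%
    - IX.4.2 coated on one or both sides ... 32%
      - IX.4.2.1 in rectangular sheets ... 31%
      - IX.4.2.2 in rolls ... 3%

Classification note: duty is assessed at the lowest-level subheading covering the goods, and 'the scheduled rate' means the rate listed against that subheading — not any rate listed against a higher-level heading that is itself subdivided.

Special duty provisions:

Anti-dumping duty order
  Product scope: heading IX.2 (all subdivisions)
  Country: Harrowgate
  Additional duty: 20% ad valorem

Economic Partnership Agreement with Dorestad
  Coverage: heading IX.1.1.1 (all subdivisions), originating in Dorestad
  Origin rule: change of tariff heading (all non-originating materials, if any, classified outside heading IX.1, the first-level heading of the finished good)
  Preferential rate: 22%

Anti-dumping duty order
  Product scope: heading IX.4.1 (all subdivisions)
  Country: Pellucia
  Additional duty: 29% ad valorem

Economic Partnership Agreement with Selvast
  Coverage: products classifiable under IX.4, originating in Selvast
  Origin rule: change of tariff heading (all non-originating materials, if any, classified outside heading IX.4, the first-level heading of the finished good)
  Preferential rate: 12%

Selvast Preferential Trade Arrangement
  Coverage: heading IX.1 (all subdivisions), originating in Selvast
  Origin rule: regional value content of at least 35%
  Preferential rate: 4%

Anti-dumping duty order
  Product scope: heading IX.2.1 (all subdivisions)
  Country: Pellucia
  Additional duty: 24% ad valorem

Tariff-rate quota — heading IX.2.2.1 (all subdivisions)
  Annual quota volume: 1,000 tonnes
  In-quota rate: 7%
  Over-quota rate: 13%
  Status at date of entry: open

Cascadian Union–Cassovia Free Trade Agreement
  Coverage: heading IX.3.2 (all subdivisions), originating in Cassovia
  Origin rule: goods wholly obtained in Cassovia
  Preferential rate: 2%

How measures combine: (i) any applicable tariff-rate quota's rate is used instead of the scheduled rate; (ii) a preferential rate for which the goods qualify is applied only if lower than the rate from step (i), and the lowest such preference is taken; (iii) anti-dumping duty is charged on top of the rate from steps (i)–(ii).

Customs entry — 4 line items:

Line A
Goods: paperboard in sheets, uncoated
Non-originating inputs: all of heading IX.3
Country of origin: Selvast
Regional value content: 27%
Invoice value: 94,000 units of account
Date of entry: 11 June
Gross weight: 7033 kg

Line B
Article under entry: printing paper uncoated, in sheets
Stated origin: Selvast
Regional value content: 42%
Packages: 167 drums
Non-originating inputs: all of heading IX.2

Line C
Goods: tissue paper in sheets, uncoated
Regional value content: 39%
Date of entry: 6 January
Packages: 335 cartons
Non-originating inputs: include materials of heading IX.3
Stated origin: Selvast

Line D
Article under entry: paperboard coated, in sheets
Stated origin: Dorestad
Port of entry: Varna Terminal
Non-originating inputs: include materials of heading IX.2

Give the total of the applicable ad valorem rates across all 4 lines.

Line A: paperboard → IX.2; uncoated → IX.2.1; in sheets → IX.2.1.2. Scheduled 17%. Selvast agreement on IX.4: IX.2.1.2 not covered; Selvast agreement on IX.1: IX.2.1.2 not covered. → 17%.
Line B: printing paper → IX.1; uncoated → IX.1.1; in sheets → IX.1.1.2. Scheduled 18%. Selvast agreement on IX.4: IX.1.1.2 not covered; Selvast agreement on IX.1: RVC ≥ 35% → 4% available; preferential 4%. → 4%.
Line C: tissue paper → IX.3; uncoated → IX.3.2; in sheets → IX.3.2.1. Scheduled 11%. Selvast agreement on IX.4: IX.3.2.1 not covered; Selvast agreement on IX.1: IX.3.2.1 not covered. → 11%.
Line D: paperboard → IX.2; coated → IX.2.2; in sheets → IX.2.2.1. Scheduled 8%. quota on IX.2.2.1 open → in-quota 7%; Dorestad agreement on IX.1.1.1: IX.2.2.1 not covered. → 7%.
Sum: 17% + 4% + 11% + 7% = 39%.

39%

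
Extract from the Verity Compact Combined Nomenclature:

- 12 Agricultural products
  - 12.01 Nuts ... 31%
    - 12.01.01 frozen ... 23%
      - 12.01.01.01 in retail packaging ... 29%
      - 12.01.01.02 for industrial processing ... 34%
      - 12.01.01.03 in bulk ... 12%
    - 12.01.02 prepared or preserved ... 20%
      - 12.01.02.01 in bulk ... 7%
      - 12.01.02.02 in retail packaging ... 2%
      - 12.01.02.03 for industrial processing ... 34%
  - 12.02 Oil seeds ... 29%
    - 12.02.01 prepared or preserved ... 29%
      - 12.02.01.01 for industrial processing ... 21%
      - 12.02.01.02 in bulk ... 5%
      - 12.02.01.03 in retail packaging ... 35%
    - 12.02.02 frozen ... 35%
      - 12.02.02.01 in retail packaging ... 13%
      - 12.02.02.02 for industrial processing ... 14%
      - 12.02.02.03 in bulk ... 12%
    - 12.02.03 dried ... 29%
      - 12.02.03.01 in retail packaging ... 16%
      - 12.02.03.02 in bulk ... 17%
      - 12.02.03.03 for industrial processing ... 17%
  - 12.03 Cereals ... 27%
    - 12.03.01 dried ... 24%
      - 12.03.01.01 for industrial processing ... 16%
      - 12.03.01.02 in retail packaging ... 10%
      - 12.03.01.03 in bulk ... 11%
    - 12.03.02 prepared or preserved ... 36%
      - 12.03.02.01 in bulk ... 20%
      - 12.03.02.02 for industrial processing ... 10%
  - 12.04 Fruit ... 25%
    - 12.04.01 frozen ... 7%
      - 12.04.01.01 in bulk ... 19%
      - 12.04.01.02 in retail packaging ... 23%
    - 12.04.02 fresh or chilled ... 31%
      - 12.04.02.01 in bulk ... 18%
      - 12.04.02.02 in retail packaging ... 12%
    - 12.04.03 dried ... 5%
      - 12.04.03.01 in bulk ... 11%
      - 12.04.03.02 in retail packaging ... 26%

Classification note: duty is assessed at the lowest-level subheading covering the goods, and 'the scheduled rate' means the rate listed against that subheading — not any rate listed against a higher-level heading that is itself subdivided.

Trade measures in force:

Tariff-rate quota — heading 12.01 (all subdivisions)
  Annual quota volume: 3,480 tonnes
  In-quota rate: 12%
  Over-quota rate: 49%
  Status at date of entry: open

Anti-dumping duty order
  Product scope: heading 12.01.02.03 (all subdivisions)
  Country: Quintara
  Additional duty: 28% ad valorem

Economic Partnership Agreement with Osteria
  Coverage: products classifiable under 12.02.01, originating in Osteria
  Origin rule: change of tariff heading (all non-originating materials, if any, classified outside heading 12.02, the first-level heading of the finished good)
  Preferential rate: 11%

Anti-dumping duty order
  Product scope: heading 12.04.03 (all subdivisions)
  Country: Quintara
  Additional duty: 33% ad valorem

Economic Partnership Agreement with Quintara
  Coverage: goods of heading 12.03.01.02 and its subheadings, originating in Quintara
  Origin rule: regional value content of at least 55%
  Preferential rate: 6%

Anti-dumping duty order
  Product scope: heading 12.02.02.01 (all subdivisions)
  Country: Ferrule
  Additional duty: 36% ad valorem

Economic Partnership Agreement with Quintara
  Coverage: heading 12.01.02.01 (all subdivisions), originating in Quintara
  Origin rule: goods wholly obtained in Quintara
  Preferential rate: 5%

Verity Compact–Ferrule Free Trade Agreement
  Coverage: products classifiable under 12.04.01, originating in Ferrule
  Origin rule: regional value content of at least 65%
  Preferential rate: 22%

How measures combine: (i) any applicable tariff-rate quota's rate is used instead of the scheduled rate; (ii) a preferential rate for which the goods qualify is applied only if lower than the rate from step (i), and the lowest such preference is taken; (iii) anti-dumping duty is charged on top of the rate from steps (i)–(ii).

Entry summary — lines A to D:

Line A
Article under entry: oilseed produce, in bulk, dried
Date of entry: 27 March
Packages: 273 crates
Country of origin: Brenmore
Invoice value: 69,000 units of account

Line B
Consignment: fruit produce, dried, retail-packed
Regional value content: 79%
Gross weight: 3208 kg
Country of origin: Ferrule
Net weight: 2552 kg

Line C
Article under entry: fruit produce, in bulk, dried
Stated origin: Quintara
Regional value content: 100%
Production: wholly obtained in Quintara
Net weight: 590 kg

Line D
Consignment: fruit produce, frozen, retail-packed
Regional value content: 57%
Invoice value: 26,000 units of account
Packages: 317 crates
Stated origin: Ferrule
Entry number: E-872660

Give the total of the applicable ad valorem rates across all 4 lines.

110%

Line A: oilseed → 12.02; dried → 12.02.03; in bulk → 12.02.03.02. Scheduled 17%. No special measure applies. → 17%.
Line B: fruit → 12.04; dried → 12.04.03; retail-packed → 12.04.03.02. Scheduled 26%. Ferrule agreement on 12.04.01: 12.04.03.02 not covered. → 26%.
Line C: fruit → 12.04; dried → 12.04.03; in bulk → 12.04.03.01. Scheduled 11%. Quintara agreement on 12.03.01.02: 12.04.03.01 not covered; Quintara agreement on 12.01.02.01: 12.04.03.01 not covered; anti-dumping (Quintara, 12.04.03): +33%; total 11% + 33% = 44%. → 44%.
Line D: fruit → 12.04; frozen → 12.04.01; retail-packed → 12.04.01.02. Scheduled 23%. Ferrule agreement on 12.04.01: RVC < 65%. → 23%.
Sum: 17% + 26% + 44% + 23% = 110%.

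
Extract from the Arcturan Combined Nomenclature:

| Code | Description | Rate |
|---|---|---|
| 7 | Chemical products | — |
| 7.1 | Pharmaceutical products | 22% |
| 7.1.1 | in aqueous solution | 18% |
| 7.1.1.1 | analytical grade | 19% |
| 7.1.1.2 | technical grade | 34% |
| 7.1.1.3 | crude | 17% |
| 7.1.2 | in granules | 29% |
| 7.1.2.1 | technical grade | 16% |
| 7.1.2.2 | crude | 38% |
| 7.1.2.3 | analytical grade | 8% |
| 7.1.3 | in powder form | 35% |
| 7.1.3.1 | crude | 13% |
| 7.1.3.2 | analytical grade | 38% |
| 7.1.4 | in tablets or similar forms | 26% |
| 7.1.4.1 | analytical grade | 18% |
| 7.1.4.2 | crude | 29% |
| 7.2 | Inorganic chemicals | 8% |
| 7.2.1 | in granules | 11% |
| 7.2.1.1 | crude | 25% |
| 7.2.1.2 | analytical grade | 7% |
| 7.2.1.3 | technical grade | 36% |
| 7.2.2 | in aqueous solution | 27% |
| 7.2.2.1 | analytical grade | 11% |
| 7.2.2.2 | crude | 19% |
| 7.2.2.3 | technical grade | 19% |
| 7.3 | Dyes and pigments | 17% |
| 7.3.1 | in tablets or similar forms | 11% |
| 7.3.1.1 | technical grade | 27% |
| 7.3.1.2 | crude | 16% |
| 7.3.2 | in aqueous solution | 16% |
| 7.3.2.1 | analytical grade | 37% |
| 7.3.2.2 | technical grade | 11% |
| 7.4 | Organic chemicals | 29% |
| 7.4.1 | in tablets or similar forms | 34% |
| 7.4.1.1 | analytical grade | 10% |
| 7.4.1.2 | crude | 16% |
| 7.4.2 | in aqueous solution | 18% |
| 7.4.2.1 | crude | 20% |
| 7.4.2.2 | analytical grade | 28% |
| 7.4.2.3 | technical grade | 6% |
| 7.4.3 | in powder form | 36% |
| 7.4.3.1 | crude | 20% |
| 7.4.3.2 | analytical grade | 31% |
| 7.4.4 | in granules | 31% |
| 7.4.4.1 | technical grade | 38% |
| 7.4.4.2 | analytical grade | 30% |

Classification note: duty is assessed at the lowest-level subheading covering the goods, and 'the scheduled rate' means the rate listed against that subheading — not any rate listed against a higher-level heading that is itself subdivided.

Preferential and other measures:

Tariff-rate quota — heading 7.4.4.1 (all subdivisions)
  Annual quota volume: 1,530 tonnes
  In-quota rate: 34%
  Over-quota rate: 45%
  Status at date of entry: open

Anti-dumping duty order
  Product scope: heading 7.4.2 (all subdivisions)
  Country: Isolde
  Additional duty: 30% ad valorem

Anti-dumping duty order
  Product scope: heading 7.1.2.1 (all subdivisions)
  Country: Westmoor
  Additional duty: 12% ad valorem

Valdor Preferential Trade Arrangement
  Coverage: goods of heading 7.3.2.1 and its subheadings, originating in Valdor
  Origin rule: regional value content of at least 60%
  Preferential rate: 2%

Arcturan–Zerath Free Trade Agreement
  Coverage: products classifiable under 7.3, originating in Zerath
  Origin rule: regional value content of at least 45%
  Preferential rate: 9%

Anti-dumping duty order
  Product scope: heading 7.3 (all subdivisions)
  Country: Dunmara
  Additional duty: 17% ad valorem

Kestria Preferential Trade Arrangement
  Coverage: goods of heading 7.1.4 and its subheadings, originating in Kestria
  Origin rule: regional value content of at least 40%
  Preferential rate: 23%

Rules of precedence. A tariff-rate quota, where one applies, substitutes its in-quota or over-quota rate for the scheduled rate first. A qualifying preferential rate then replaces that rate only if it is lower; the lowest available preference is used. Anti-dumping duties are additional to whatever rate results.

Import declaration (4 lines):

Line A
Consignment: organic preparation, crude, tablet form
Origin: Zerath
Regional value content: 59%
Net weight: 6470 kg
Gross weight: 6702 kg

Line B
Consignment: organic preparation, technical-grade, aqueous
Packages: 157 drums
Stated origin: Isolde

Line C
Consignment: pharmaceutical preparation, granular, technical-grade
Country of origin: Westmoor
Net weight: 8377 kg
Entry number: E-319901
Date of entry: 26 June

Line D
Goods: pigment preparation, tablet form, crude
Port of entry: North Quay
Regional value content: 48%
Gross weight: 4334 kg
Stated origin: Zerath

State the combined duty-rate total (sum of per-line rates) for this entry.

Line A: organic → 7.4; tablet form → 7.4.1; crude → 7.4.1.2. Scheduled 16%. Zerath agreement on 7.3: 7.4.1.2 not covered. → 16%.
Line B: organic → 7.4; aqueous → 7.4.2; technical-grade → 7.4.2.3. Scheduled 6%. anti-dumping (Isolde, 7.4.2): +30%; total 6% + 30% = 36%. → 36%.
Line C: pharmaceutical → 7.1; granular → 7.1.2; technical-grade → 7.1.2.1. Scheduled 16%. anti-dumping (Westmoor, 7.1.2.1): +12%; total 16% + 12% = 28%. → 28%.
Line D: pigment → 7.3; tablet form → 7.3.1; crude → 7.3.1.2. Scheduled 16%. Zerath agreement on 7.3: RVC ≥ 45% → 9% available; preferential 9%. → 9%.
Sum: 16% + 36% + 28% + 9% = 89%.

89%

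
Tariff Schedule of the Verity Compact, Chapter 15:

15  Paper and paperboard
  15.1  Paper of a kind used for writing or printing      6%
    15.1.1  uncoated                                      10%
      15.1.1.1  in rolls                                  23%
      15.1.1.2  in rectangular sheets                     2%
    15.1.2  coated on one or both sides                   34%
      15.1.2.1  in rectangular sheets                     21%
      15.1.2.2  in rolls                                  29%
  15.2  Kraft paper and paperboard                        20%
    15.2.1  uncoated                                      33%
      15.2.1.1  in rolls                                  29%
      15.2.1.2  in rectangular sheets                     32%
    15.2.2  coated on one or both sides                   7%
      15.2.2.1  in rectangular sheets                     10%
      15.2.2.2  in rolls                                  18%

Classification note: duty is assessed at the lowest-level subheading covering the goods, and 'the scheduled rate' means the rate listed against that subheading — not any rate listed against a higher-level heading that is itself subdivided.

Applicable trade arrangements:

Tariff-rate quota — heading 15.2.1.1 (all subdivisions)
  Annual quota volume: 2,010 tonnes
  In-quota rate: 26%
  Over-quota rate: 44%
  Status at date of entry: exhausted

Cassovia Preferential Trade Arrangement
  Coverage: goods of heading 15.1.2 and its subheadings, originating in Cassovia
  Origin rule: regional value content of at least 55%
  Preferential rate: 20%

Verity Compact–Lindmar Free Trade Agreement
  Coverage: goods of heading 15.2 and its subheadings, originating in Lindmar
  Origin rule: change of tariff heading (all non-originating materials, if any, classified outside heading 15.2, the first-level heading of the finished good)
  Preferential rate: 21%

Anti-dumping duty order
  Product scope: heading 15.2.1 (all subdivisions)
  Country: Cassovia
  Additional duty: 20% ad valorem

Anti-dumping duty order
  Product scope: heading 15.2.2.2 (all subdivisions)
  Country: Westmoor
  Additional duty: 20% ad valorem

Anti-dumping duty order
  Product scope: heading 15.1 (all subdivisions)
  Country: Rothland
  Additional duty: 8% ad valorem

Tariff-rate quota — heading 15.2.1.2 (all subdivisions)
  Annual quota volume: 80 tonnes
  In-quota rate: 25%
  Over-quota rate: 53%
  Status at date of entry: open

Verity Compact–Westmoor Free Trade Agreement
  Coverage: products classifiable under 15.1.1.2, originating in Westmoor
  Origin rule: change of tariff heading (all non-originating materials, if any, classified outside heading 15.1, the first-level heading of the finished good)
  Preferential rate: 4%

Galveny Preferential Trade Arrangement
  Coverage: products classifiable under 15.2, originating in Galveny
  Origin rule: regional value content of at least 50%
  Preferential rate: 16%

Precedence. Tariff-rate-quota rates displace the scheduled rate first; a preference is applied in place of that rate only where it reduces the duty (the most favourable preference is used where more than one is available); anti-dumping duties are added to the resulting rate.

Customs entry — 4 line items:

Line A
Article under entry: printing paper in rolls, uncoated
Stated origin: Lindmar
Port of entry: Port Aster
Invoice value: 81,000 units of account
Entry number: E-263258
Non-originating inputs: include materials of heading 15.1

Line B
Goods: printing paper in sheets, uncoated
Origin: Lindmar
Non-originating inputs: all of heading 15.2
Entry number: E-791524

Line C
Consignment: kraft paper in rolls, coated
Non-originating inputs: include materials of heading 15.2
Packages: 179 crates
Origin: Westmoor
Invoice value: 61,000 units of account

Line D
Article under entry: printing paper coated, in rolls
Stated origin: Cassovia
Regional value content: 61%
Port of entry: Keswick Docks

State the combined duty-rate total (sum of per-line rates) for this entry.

Line A: printing paper → 15.1; uncoated → 15.1.1; in rolls → 15.1.1.1. Scheduled 23%. Lindmar agreement on 15.2: 15.1.1.1 not covered. → 23%.
Line B: printing paper → 15.1; uncoated → 15.1.1; in sheets → 15.1.1.2. Scheduled 2%. Lindmar agreement on 15.2: 15.1.1.2 not covered. → 2%.
Line C: kraft paper → 15.2; coated → 15.2.2; in rolls → 15.2.2.2. Scheduled 18%. Westmoor agreement on 15.1.1.2: 15.2.2.2 not covered; anti-dumping (Westmoor, 15.2.2.2): +20%; total 18% + 20% = 38%. → 38%.
Line D: printing paper → 15.1; coated → 15.1.2; in rolls → 15.1.2.2. Scheduled 29%. Cassovia agreement on 15.1.2: RVC ≥ 55% → 20% available; preferential 20%. → 20%.
Sum: 23% + 2% + 38% + 20% = 83%.

83%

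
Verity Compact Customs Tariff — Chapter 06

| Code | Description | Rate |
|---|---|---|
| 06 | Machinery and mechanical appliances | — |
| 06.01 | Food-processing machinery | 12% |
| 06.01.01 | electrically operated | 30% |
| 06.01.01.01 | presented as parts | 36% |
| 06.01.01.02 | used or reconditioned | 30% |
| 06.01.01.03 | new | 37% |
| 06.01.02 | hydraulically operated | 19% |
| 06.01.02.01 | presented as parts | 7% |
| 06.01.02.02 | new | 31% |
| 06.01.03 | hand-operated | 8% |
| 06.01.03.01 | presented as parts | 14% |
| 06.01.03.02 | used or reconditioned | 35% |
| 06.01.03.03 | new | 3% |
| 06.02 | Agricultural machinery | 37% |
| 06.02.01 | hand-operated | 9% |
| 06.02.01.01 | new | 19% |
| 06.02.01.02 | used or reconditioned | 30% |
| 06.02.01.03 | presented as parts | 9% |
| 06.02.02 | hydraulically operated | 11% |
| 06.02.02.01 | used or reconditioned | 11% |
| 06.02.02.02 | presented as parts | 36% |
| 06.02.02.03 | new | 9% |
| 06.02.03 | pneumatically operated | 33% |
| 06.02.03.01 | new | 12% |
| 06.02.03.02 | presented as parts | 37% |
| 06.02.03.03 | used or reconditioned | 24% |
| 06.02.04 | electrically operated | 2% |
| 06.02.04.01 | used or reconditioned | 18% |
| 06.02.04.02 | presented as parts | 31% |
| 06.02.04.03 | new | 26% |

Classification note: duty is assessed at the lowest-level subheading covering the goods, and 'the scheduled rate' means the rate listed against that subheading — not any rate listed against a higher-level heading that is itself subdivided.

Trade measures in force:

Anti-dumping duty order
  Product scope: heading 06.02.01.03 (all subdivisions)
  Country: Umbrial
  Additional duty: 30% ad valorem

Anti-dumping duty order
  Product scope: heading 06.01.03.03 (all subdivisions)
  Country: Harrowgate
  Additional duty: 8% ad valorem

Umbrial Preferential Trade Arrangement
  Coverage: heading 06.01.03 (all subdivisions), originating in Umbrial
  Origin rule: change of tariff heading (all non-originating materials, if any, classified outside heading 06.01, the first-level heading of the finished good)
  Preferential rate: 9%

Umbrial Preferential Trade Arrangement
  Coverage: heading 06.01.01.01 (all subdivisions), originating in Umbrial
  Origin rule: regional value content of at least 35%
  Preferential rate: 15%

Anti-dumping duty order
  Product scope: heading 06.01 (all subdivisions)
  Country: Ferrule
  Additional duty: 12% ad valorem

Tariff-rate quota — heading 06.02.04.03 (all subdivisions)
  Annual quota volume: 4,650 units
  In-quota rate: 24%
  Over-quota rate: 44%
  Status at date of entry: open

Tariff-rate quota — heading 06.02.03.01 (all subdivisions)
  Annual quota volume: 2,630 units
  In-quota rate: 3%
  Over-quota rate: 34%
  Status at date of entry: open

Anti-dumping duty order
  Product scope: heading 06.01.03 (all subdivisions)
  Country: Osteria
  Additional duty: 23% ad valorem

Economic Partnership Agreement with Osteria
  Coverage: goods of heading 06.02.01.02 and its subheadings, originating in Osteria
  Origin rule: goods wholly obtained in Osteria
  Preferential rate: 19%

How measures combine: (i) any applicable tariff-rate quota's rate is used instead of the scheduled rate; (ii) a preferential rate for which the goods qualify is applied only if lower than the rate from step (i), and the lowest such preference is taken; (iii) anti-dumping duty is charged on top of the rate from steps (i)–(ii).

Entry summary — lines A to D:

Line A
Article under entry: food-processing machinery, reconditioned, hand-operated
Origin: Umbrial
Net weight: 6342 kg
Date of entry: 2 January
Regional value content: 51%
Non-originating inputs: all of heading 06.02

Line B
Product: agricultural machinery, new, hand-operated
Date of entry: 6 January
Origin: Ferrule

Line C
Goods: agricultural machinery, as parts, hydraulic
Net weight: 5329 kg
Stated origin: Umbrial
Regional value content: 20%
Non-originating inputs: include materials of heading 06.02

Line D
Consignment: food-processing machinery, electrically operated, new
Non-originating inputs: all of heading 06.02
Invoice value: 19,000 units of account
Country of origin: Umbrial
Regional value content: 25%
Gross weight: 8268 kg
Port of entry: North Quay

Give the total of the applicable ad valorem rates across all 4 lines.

Line A: food-processing → 06.01; hand-operated → 06.01.03; reconditioned → 06.01.03.02. Scheduled 35%. Umbrial agreement on 06.01.03: CTH met → 9% available; Umbrial agreement on 06.01.01.01: 06.01.03.02 not covered; preferential 9%. → 9%.
Line B: agricultural → 06.02; hand-operated → 06.02.01; new → 06.02.01.01. Scheduled 19%. No special measure applies. → 19%.
Line C: agricultural → 06.02; hydraulic → 06.02.02; as parts → 06.02.02.02. Scheduled 36%. Umbrial agreement on 06.01.03: 06.02.02.02 not covered; Umbrial agreement on 06.01.01.01: 06.02.02.02 not covered. → 36%.
Line D: food-processing → 06.01; electrically operated → 06.01.01; new → 06.01.01.03. Scheduled 37%. Umbrial agreement on 06.01.03: 06.01.01.03 not covered; Umbrial agreement on 06.01.01.01: 06.01.01.03 not covered. → 37%.
Sum: 9% + 19% + 36% + 37% = 101%.

101%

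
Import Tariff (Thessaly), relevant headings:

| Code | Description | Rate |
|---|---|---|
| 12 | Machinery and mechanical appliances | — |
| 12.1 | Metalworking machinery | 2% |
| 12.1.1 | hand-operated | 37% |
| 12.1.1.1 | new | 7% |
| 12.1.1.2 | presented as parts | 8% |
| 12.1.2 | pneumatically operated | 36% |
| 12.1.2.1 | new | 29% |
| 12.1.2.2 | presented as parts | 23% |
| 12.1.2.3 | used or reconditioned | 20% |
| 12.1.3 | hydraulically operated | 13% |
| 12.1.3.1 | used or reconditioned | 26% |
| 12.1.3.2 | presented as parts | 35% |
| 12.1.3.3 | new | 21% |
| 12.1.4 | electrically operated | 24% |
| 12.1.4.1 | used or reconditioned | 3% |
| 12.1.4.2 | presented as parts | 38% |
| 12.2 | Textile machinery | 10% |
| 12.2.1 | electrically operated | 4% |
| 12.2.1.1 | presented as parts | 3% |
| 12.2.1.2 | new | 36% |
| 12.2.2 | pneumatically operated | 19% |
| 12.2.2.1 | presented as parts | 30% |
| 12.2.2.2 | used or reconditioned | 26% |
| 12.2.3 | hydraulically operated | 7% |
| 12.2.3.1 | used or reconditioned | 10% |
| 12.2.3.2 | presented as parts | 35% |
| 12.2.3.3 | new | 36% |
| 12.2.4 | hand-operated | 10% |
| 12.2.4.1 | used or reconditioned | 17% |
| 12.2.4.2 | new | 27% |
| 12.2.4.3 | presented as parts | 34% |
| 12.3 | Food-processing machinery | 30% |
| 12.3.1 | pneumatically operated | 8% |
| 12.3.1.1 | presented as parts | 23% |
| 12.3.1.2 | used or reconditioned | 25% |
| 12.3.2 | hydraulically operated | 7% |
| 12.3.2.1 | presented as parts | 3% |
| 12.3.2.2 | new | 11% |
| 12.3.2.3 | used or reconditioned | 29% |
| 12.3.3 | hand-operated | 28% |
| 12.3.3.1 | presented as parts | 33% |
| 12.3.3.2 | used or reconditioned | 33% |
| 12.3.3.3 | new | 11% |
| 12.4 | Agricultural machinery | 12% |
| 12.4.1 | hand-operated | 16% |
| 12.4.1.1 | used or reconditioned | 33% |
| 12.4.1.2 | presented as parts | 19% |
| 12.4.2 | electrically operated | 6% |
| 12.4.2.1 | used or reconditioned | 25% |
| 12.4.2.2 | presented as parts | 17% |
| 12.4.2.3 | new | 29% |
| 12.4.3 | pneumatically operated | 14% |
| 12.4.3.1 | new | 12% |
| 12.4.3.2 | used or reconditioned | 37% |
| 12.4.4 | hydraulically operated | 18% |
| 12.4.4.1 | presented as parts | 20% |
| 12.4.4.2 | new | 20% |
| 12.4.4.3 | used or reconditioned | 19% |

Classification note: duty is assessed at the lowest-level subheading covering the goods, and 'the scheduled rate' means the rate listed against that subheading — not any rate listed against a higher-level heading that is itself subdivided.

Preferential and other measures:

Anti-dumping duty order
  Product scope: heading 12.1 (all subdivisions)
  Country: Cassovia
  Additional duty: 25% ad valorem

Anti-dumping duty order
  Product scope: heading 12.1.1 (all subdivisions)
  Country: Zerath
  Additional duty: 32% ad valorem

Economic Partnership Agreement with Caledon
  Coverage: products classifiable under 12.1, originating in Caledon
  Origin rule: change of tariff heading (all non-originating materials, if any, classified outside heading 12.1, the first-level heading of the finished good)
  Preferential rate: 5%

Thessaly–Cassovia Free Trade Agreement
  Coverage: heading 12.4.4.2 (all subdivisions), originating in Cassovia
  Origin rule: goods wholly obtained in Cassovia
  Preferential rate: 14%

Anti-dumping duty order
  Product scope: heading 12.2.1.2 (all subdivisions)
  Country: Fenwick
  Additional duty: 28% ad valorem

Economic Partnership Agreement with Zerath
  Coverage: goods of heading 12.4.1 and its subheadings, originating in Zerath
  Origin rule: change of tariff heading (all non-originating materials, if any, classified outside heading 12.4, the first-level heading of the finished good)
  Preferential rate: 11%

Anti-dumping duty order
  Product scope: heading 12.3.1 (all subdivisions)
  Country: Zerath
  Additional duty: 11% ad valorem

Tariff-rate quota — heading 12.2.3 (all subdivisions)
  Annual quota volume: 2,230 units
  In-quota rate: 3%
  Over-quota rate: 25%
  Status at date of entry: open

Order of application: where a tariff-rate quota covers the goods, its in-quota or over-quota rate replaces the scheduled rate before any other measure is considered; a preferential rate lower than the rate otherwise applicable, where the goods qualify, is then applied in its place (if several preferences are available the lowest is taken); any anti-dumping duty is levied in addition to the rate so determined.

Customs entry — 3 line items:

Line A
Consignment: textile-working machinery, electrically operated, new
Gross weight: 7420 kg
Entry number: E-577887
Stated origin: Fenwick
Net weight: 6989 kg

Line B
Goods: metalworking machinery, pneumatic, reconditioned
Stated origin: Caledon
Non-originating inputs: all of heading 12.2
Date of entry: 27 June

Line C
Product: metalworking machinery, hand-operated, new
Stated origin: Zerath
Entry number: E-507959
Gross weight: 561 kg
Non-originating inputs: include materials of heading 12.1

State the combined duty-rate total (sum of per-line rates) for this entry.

108%

Line A: textile-working → 12.2; electrically operated → 12.2.1; new → 12.2.1.2. Scheduled 36%. anti-dumping (Fenwick, 12.2.1.2): +28%; total 36% + 28% = 64%. → 64%.
Line B: metalworking → 12.1; pneumatic → 12.1.2; reconditioned → 12.1.2.3. Scheduled 20%. Caledon agreement on 12.1: CTH met → 5% available; preferential 5%. → 5%.
Line C: metalworking → 12.1; hand-operated → 12.1.1; new → 12.1.1.1. Scheduled 7%. Zerath agreement on 12.4.1: 12.1.1.1 not covered; anti-dumping (Zerath, 12.1.1): +32%; total 7% + 32% = 39%. → 39%.
Sum: 64% + 5% + 39% = 108%.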